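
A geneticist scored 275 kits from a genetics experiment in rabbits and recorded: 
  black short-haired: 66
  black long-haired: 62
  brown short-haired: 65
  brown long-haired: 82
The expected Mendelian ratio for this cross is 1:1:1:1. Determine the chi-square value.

The 1:1:1:1 ratio has 4 parts, so with N = 275 the expected counts are:
  black short-haired: 275 × 1/4 = 68.75
  black long-haired: 275 × 1/4 = 68.75
  brown short-haired: 275 × 1/4 = 68.75
  brown long-haired: 275 × 1/4 = 68.75
χ² = Σ (O − E)² / E
  black short-haired: (66 − 68.75)² / 68.75 = 0.1100
  black long-haired: (62 − 68.75)² / 68.75 = 0.6627
  brown short-haired: (65 − 68.75)² / 68.75 = 0.2045
  brown long-haired: (82 − 68.75)² / 68.75 = 2.5536
χ² = 0.1100 + 0.6627 + 0.2045 + 2.5536 = 3.5308 ≈ 3.531

3.531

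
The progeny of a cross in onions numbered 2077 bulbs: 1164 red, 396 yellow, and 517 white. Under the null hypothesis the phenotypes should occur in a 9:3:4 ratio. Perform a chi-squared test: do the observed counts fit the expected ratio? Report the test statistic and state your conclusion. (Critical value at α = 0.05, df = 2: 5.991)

The 9:3:4 ratio has 16 parts, so with N = 2077 the expected counts are:
  red: 2077 × 9/16 = 1168.3125
  yellow: 2077 × 3/16 = 389.4375
  white: 2077 × 4/16 = 519.25
χ² = Σ (O − E)² / E
  red: (1164 − 1168.3125)² / 1168.3125 = 0.0159
  yellow: (396 − 389.4375)² / 389.4375 = 0.1106
  white: (517 − 519.25)² / 519.25 = 0.0097
χ² = 0.0159 + 0.1106 + 0.0097 = 0.1362 ≈ 0.136
Degrees of freedom = 3 − 1 = 2; critical value at α = 0.05 is 5.991.
Since 0.136 < 5.991, we fail to reject the null hypothesis — the data are consistent with the 9:3:4 ratio.

0.136; consistent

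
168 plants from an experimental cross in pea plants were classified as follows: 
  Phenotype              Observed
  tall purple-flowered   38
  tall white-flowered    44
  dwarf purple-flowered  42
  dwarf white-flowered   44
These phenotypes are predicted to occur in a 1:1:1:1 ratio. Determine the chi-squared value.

0.571

Total ratio parts = 4. Expected numbers out of 168:
  tall purple-flowered: 168 × 1/4 = 42
  tall white-flowered: 168 × 1/4 = 42
  dwarf purple-flowered: 168 × 1/4 = 42
  dwarf white-flowered: 168 × 1/4 = 42
χ² = Σ (O − E)² / E
  tall purple-flowered: (38 − 42)² / 42 = 0.3810
  tall white-flowered: (44 − 42)² / 42 = 0.0952
  dwarf purple-flowered: (42 − 42)² / 42 = 0.0000
  dwarf white-flowered: (44 − 42)² / 42 = 0.0952
χ² = 0.3810 + 0.0952 + 0.0000 + 0.0952 = 0.5714 ≈ 0.571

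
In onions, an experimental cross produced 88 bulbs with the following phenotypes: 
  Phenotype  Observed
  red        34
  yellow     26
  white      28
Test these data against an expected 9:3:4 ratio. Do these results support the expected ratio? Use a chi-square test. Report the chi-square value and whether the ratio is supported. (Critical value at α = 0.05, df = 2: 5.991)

Expected counts for N = 88 under a 9:3:4 ratio (total parts = 16):
  red: 88 × 9/16 = 49.5
  yellow: 88 × 3/16 = 16.5
  white: 88 × 4/16 = 22
χ² = Σ (O − E)² / E
  red: (34 − 49.5)² / 49.5 = 4.8535
  yellow: (26 − 16.5)² / 16.5 = 5.4697
  white: (28 − 22)² / 22 = 1.6364
χ² = 4.8535 + 5.4697 + 1.6364 = 11.9596 ≈ 11.960
Degrees of freedom = 3 − 1 = 2; critical value at α = 0.05 is 5.991.
Since 11.960 > 5.991, we reject the null hypothesis — the data do not fit the 9:3:4 ratio.

11.960; not consistent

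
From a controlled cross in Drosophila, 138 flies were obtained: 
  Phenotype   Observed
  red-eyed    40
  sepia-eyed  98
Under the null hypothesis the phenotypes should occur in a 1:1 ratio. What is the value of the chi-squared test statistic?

24.377

The 1:1 ratio has 2 parts, so with N = 138 the expected counts are:
  red-eyed: 138 × 1/2 = 69
  sepia-eyed: 138 × 1/2 = 69
χ² = Σ (O − E)² / E
  red-eyed: (40 − 69)² / 69 = 12.1884
  sepia-eyed: (98 − 69)² / 69 = 12.1884
χ² = 12.1884 + 12.1884 = 24.3768 ≈ 24.377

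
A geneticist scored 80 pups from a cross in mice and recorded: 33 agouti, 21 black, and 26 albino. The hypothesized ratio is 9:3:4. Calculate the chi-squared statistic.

Expected counts for N = 80 under a 9:3:4 ratio (total parts = 16):
  agouti: 80 × 9/16 = 45
  black: 80 × 3/16 = 15
  albino: 80 × 4/16 = 20
χ² = Σ (O − E)² / E
  agouti: (33 − 45)² / 45 = 3.2000
  black: (21 − 15)² / 15 = 2.4000
  albino: (26 − 20)² / 20 = 1.8000
χ² = 3.2000 + 2.4000 + 1.8000 = 7.400

7.400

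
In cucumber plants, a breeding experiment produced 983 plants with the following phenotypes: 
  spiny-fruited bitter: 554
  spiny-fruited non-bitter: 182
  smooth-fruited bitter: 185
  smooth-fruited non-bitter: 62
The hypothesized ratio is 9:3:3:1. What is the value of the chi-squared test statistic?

0.039

Expected counts for N = 983 under a 9:3:3:1 ratio (total parts = 16):
  spiny-fruited bitter: 983 × 9/16 = 552.9375
  spiny-fruited non-bitter: 983 × 3/16 = 184.3125
  smooth-fruited bitter: 983 × 3/16 = 184.3125
  smooth-fruited non-bitter: 983 × 1/16 = 61.4375
χ² = Σ (O − E)² / E
  spiny-fruited bitter: (554 − 552.9375)² / 552.9375 = 0.0020
  spiny-fruited non-bitter: (182 − 184.3125)² / 184.3125 = 0.0290
  smooth-fruited bitter: (185 − 184.3125)² / 184.3125 = 0.0026
  smooth-fruited non-bitter: (62 − 61.4375)² / 61.4375 = 0.0052
χ² = 0.0020 + 0.0290 + 0.0026 + 0.0052 = 0.0388 ≈ 0.039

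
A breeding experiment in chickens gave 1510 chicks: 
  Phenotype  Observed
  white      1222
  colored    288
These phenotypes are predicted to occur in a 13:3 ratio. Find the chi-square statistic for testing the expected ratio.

0.103

Total ratio parts = 16. Expected numbers out of 1510:
  white: 1510 × 13/16 = 1226.875
  colored: 1510 × 3/16 = 283.125
χ² = Σ (O − E)² / E
  white: (1222 − 1226.875)² / 1226.875 = 0.0194
  colored: (288 − 283.125)² / 283.125 = 0.0839
χ² = 0.0194 + 0.0839 = 0.1033 ≈ 0.103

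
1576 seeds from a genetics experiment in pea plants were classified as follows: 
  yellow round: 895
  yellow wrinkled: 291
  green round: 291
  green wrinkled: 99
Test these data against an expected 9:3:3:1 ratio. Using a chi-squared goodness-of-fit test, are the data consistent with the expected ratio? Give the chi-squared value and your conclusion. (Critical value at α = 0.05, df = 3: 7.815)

Expected counts for N = 1576 under a 9:3:3:1 ratio (total parts = 16):
  yellow round: 1576 × 9/16 = 886.5
  yellow wrinkled: 1576 × 3/16 = 295.5
  green round: 1576 × 3/16 = 295.5
  green wrinkled: 1576 × 1/16 = 98.5
χ² = Σ (O − E)² / E
  yellow round: (895 − 886.5)² / 886.5 = 0.0815
  yellow wrinkled: (291 − 295.5)² / 295.5 = 0.0685
  green round: (291 − 295.5)² / 295.5 = 0.0685
  green wrinkled: (99 − 98.5)² / 98.5 = 0.0025
χ² = 0.0815 + 0.0685 + 0.0685 + 0.0025 = 0.221
Degrees of freedom = 4 − 1 = 3; critical value at α = 0.05 is 7.815.
Since 0.221 < 7.815, we fail to reject the null hypothesis — the data are consistent with the 9:3:3:1 ratio.

0.221; consistent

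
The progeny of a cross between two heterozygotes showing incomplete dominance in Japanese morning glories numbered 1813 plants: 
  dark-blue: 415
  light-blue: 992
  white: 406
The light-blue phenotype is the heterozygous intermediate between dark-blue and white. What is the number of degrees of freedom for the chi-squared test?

2

With incomplete dominance, a heterozygote × heterozygote cross gives a 1:2:1 phenotypic ratio.
A goodness-of-fit test with 3 phenotype classes has df = 3 − 1 = 2.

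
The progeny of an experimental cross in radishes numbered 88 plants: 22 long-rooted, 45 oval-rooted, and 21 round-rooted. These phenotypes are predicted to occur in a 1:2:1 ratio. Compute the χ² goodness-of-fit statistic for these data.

0.068

Total ratio parts = 4. Expected numbers out of 88:
  long-rooted: 88 × 1/4 = 22
  oval-rooted: 88 × 2/4 = 44
  round-rooted: 88 × 1/4 = 22
χ² = Σ (O − E)² / E
  long-rooted: (22 − 22)² / 22 = 0.0000
  oval-rooted: (45 − 44)² / 44 = 0.0227
  round-rooted: (21 − 22)² / 22 = 0.0455
χ² = 0.0000 + 0.0227 + 0.0455 = 0.0682 ≈ 0.068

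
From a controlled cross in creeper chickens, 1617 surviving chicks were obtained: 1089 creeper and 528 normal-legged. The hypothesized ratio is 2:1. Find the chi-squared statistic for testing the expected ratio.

Expected counts for N = 1617 under a 2:1 ratio (total parts = 3):
  creeper: 1617 × 2/3 = 1078
  normal-legged: 1617 × 1/3 = 539
χ² = Σ (O − E)² / E
  creeper: (1089 − 1078)² / 1078 = 0.1122
  normal-legged: (528 − 539)² / 539 = 0.2245
χ² = 0.1122 + 0.2245 = 0.3367 ≈ 0.337

0.337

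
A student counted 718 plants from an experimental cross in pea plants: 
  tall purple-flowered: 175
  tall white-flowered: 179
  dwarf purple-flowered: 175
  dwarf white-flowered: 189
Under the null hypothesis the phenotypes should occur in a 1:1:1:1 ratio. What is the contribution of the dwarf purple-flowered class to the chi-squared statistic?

Total ratio parts = 4. Expected numbers out of 718:
  tall purple-flowered: 718 × 1/4 = 179.5
  tall white-flowered: 718 × 1/4 = 179.5
  dwarf purple-flowered: 718 × 1/4 = 179.5
  dwarf white-flowered: 718 × 1/4 = 179.5
Contribution of dwarf purple-flowered: (175 − 179.5)² / 179.5 = 0.1128

0.113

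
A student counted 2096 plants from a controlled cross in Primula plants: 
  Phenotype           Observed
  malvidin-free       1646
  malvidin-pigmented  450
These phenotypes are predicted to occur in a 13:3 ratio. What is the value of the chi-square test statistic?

10.175

Under the 13:3 hypothesis (Σ ratio = 16, N = 2096):
  malvidin-free: 2096 × 13/16 = 1703
  malvidin-pigmented: 2096 × 3/16 = 393
χ² = Σ (O − E)² / E
  malvidin-free: (1646 − 1703)² / 1703 = 1.9078
  malvidin-pigmented: (450 − 393)² / 393 = 8.2672
χ² = 1.9078 + 8.2672 = 10.175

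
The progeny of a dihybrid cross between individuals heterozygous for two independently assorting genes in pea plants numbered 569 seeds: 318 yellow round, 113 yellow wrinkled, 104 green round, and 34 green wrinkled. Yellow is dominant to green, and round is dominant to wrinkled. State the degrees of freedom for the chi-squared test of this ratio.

A dihybrid F₂ with independent assortment and complete dominance at both loci gives a 9:3:3:1 phenotypic ratio.
A goodness-of-fit test with 4 phenotype classes has df = 4 − 1 = 3.

3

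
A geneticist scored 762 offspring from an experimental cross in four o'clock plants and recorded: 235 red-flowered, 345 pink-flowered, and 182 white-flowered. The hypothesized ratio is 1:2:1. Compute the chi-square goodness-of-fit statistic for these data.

The 1:2:1 ratio has 4 parts, so with N = 762 the expected counts are:
  red-flowered: 762 × 1/4 = 190.5
  pink-flowered: 762 × 2/4 = 381
  white-flowered: 762 × 1/4 = 190.5
χ² = Σ (O − E)² / E
  red-flowered: (235 − 190.5)² / 190.5 = 10.3950
  pink-flowered: (345 − 381)² / 381 = 3.4016
  white-flowered: (182 − 190.5)² / 190.5 = 0.3793
χ² = 10.3950 + 3.4016 + 0.3793 = 14.1759 ≈ 14.176

14.176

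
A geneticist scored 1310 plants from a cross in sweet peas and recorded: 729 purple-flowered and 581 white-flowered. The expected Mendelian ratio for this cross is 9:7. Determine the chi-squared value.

0.192

Total ratio parts = 16. Expected numbers out of 1310:
  purple-flowered: 1310 × 9/16 = 736.875
  white-flowered: 1310 × 7/16 = 573.125
χ² = Σ (O − E)² / E
  purple-flowered: (729 − 736.875)² / 736.875 = 0.0842
  white-flowered: (581 − 573.125)² / 573.125 = 0.1082
χ² = 0.0842 + 0.1082 = 0.1924 ≈ 0.192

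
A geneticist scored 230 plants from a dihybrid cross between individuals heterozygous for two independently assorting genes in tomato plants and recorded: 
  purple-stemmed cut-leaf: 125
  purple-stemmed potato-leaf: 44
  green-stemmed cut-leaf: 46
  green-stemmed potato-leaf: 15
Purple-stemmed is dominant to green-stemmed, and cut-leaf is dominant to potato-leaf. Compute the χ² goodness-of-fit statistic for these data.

0.385

A dihybrid F₂ with independent assortment and complete dominance at both loci gives a 9:3:3:1 phenotypic ratio.
Expected counts for N = 230 under a 9:3:3:1 ratio (total parts = 16):
  purple-stemmed cut-leaf: 230 × 9/16 = 129.375
  purple-stemmed potato-leaf: 230 × 3/16 = 43.125
  green-stemmed cut-leaf: 230 × 3/16 = 43.125
  green-stemmed potato-leaf: 230 × 1/16 = 14.375
χ² = Σ (O − E)² / E
  purple-stemmed cut-leaf: (125 − 129.375)² / 129.375 = 0.1479
  purple-stemmed potato-leaf: (44 − 43.125)² / 43.125 = 0.0178
  green-stemmed cut-leaf: (46 − 43.125)² / 43.125 = 0.1917
  green-stemmed potato-leaf: (15 − 14.375)² / 14.375 = 0.0272
χ² = 0.1479 + 0.0178 + 0.1917 + 0.0272 = 0.3846 ≈ 0.385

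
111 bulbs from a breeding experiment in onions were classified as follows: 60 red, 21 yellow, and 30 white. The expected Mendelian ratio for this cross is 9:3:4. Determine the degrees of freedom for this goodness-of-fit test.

2

A goodness-of-fit test with 3 phenotype classes has df = 3 − 1 = 2.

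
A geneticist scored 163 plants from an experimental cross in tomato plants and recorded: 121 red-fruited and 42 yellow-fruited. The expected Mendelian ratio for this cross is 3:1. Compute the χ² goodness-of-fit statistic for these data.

Under the 3:1 hypothesis (Σ ratio = 4, N = 163):
  red-fruited: 163 × 3/4 = 122.25
  yellow-fruited: 163 × 1/4 = 40.75
χ² = Σ (O − E)² / E
  red-fruited: (121 − 122.25)² / 122.25 = 0.0128
  yellow-fruited: (42 − 40.75)² / 40.75 = 0.0383
χ² = 0.0128 + 0.0383 = 0.0511 ≈ 0.051

0.051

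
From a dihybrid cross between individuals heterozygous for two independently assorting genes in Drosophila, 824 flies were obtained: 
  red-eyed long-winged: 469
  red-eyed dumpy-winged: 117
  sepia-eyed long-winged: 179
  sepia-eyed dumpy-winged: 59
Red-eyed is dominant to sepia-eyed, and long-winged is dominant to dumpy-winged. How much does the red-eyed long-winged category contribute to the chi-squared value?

0.065

A dihybrid F₂ with independent assortment and complete dominance at both loci gives a 9:3:3:1 phenotypic ratio.
Total ratio parts = 16. Expected numbers out of 824:
  red-eyed long-winged: 824 × 9/16 = 463.5
  red-eyed dumpy-winged: 824 × 3/16 = 154.5
  sepia-eyed long-winged: 824 × 3/16 = 154.5
  sepia-eyed dumpy-winged: 824 × 1/16 = 51.5
Contribution of red-eyed long-winged: (469 − 463.5)² / 463.5 = 0.0653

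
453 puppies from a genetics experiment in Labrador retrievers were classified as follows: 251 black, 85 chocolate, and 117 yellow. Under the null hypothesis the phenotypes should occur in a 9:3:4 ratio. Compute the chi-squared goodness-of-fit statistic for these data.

The 9:3:4 ratio has 16 parts, so with N = 453 the expected counts are:
  black: 453 × 9/16 = 254.8125
  chocolate: 453 × 3/16 = 84.9375
  yellow: 453 × 4/16 = 113.25
χ² = Σ (O − E)² / E
  black: (251 − 254.8125)² / 254.8125 = 0.0570
  chocolate: (85 − 84.9375)² / 84.9375 = 0.0000
  yellow: (117 − 113.25)² / 113.25 = 0.1242
χ² = 0.0570 + 0.0000 + 0.1242 = 0.1812 ≈ 0.181

0.181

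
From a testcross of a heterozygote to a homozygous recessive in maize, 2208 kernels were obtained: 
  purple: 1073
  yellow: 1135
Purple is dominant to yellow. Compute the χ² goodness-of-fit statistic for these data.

1.741

A testcross of a heterozygote (Aa × aa) gives a 1:1 phenotypic ratio.
Under the 1:1 hypothesis (Σ ratio = 2, N = 2208):
  purple: 2208 × 1/2 = 1104
  yellow: 2208 × 1/2 = 1104
χ² = Σ (O − E)² / E
  purple: (1073 − 1104)² / 1104 = 0.8705
  yellow: (1135 − 1104)² / 1104 = 0.8705
χ² = 0.8705 + 0.8705 = 1.741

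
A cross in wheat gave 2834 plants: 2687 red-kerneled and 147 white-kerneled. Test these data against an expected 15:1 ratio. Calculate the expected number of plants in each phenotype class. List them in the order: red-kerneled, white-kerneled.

The 15:1 ratio has 16 parts, so with N = 2834 the expected counts are:
  red-kerneled: 2834 × 15/16 = 2656.875
  white-kerneled: 2834 × 1/16 = 177.125

2656.875, 177.125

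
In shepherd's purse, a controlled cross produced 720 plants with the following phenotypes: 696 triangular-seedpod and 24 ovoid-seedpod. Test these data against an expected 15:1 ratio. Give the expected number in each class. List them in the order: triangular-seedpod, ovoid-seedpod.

Total ratio parts = 16. Expected numbers out of 720:
  triangular-seedpod: 720 × 15/16 = 675
  ovoid-seedpod: 720 × 1/16 = 45

675, 45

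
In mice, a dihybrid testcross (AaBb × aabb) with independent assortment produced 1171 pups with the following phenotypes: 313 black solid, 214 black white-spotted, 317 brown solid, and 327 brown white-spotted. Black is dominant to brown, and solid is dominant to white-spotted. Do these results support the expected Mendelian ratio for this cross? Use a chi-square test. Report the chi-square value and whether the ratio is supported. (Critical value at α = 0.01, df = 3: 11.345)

A dihybrid testcross with independent assortment gives a 1:1:1:1 ratio.
Total ratio parts = 4. Expected numbers out of 1171:
  black solid: 1171 × 1/4 = 292.75
  black white-spotted: 1171 × 1/4 = 292.75
  brown solid: 1171 × 1/4 = 292.75
  brown white-spotted: 1171 × 1/4 = 292.75
χ² = Σ (O − E)² / E
  black solid: (313 − 292.75)² / 292.75 = 1.4007
  black white-spotted: (214 − 292.75)² / 292.75 = 21.1838
  brown solid: (317 − 292.75)² / 292.75 = 2.0088
  brown white-spotted: (327 − 292.75)² / 292.75 = 4.0070
χ² = 1.4007 + 21.1838 + 2.0088 + 4.0070 = 28.6003 ≈ 28.600
Degrees of freedom = 4 − 1 = 3; critical value at α = 0.01 is 11.345.
Since 28.600 > 11.345, we reject the null hypothesis — the data do not fit the 1:1:1:1 ratio.

28.600; not consistent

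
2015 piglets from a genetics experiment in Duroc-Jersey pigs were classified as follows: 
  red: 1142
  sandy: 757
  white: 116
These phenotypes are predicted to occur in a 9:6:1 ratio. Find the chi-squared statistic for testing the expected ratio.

0.851

The 9:6:1 ratio has 16 parts, so with N = 2015 the expected counts are:
  red: 2015 × 9/16 = 1133.4375
  sandy: 2015 × 6/16 = 755.625
  white: 2015 × 1/16 = 125.9375
χ² = Σ (O − E)² / E
  red: (1142 − 1133.4375)² / 1133.4375 = 0.0647
  sandy: (757 − 755.625)² / 755.625 = 0.0025
  white: (116 − 125.9375)² / 125.9375 = 0.7842
χ² = 0.0647 + 0.0025 + 0.7842 = 0.8514 ≈ 0.851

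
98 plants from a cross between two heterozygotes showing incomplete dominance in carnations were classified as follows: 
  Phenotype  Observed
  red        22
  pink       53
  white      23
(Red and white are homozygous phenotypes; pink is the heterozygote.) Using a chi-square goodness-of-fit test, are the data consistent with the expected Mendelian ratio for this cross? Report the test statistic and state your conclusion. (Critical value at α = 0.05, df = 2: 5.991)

With incomplete dominance, a heterozygote × heterozygote cross gives a 1:2:1 phenotypic ratio.
Under the 1:2:1 hypothesis (Σ ratio = 4, N = 98):
  red: 98 × 1/4 = 24.5
  pink: 98 × 2/4 = 49
  white: 98 × 1/4 = 24.5
χ² = Σ (O − E)² / E
  red: (22 − 24.5)² / 24.5 = 0.2551
  pink: (53 − 49)² / 49 = 0.3265
  white: (23 − 24.5)² / 24.5 = 0.0918
χ² = 0.2551 + 0.3265 + 0.0918 = 0.6734 ≈ 0.673
Degrees of freedom = 3 − 1 = 2; critical value at α = 0.05 is 5.991.
Since 0.673 < 5.991, we fail to reject the null hypothesis — the data are consistent with the 1:2:1 ratio.

0.673; consistent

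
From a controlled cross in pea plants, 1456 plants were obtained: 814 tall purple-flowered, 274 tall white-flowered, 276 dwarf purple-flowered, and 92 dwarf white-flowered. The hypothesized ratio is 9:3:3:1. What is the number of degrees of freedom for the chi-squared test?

A goodness-of-fit test with 4 phenotype classes has df = 4 − 1 = 3.

3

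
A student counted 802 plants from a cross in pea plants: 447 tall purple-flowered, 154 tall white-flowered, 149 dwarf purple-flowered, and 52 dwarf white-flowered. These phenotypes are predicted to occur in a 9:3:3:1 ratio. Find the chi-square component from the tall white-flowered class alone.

The 9:3:3:1 ratio has 16 parts, so with N = 802 the expected counts are:
  tall purple-flowered: 802 × 9/16 = 451.125
  tall white-flowered: 802 × 3/16 = 150.375
  dwarf purple-flowered: 802 × 3/16 = 150.375
  dwarf white-flowered: 802 × 1/16 = 50.125
Contribution of tall white-flowered: (154 − 150.375)² / 150.375 = 0.0874

0.087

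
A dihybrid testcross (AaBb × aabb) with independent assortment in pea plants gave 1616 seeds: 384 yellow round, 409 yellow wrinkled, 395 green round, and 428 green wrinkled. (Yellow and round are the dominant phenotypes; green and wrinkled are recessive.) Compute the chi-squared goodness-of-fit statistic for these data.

2.678

A dihybrid testcross with independent assortment gives a 1:1:1:1 ratio.
Expected counts for N = 1616 under a 1:1:1:1 ratio (total parts = 4):
  yellow round: 1616 × 1/4 = 404
  yellow wrinkled: 1616 × 1/4 = 404
  green round: 1616 × 1/4 = 404
  green wrinkled: 1616 × 1/4 = 404
χ² = Σ (O − E)² / E
  yellow round: (384 − 404)² / 404 = 0.9901
  yellow wrinkled: (409 − 404)² / 404 = 0.0619
  green round: (395 − 404)² / 404 = 0.2005
  green wrinkled: (428 − 404)² / 404 = 1.4257
χ² = 0.9901 + 0.0619 + 0.2005 + 1.4257 = 2.6782 ≈ 2.678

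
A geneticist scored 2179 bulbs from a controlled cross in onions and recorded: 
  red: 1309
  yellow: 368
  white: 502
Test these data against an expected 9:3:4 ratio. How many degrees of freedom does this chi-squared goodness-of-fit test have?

2

A goodness-of-fit test with 3 phenotype classes has df = 3 − 1 = 2.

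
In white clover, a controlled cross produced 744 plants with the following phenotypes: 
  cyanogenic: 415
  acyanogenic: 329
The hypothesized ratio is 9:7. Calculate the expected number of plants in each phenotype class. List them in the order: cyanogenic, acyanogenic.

Under the 9:7 hypothesis (Σ ratio = 16, N = 744):
  cyanogenic: 744 × 9/16 = 418.5
  acyanogenic: 744 × 7/16 = 325.5

418.5, 325.5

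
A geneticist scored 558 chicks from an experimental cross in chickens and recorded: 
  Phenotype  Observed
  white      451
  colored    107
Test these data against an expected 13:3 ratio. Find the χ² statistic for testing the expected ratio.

0.066

Under the 13:3 hypothesis (Σ ratio = 16, N = 558):
  white: 558 × 13/16 = 453.375
  colored: 558 × 3/16 = 104.625
χ² = Σ (O − E)² / E
  white: (451 − 453.375)² / 453.375 = 0.0124
  colored: (107 − 104.625)² / 104.625 = 0.0539
χ² = 0.0124 + 0.0539 = 0.0663 ≈ 0.066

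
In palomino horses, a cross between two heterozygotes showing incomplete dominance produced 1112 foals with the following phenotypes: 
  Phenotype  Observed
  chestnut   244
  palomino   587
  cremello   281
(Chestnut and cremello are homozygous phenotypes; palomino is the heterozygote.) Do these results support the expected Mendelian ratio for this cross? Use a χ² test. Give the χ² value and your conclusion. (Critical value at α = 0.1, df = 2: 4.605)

5.919; not consistent

With incomplete dominance, a heterozygote × heterozygote cross gives a 1:2:1 phenotypic ratio.
The 1:2:1 ratio has 4 parts, so with N = 1112 the expected counts are:
  chestnut: 1112 × 1/4 = 278
  palomino: 1112 × 2/4 = 556
  cremello: 1112 × 1/4 = 278
χ² = Σ (O − E)² / E
  chestnut: (244 − 278)² / 278 = 4.1583
  palomino: (587 − 556)² / 556 = 1.7284
  cremello: (281 − 278)² / 278 = 0.0324
χ² = 4.1583 + 1.7284 + 0.0324 = 5.9191 ≈ 5.919
Degrees of freedom = 3 − 1 = 2; critical value at α = 0.1 is 4.605.
Since 5.919 > 4.605, we reject the null hypothesis — the data do not fit the 1:2:1 ratio.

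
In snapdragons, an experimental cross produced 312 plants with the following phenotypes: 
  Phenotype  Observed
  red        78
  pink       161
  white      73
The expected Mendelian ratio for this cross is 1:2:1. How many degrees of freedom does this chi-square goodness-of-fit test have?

A goodness-of-fit test with 3 phenotype classes has df = 3 − 1 = 2.

2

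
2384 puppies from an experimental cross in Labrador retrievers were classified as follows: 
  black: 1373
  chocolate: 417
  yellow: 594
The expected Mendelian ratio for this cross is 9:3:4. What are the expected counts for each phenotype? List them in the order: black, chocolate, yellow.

1341, 447, 596

Expected counts for N = 2384 under a 9:3:4 ratio (total parts = 16):
  black: 2384 × 9/16 = 1341
  chocolate: 2384 × 3/16 = 447
  yellow: 2384 × 4/16 = 596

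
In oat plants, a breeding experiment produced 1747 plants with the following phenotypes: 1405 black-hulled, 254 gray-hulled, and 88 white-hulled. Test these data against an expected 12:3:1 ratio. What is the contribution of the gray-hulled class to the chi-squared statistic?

16.520

The 12:3:1 ratio has 16 parts, so with N = 1747 the expected counts are:
  black-hulled: 1747 × 12/16 = 1310.25
  gray-hulled: 1747 × 3/16 = 327.5625
  white-hulled: 1747 × 1/16 = 109.1875
Contribution of gray-hulled: (254 − 327.5625)² / 327.5625 = 16.5203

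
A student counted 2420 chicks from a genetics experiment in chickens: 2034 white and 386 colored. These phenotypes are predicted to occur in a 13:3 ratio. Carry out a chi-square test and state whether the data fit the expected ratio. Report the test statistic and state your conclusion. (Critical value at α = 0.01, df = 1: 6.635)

12.450; not consistent

Under the 13:3 hypothesis (Σ ratio = 16, N = 2420):
  white: 2420 × 13/16 = 1966.25
  colored: 2420 × 3/16 = 453.75
χ² = Σ (O − E)² / E
  white: (2034 − 1966.25)² / 1966.25 = 2.3344
  colored: (386 − 453.75)² / 453.75 = 10.1158
χ² = 2.3344 + 10.1158 = 12.4502 ≈ 12.450
Degrees of freedom = 2 − 1 = 1; critical value at α = 0.01 is 6.635.
Since 12.450 > 6.635, we reject the null hypothesis — the data do not fit the 13:3 ratio.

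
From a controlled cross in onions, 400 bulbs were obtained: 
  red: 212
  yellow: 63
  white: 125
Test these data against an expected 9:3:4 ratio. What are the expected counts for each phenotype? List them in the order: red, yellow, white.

Expected counts for N = 400 under a 9:3:4 ratio (total parts = 16):
  red: 400 × 9/16 = 225
  yellow: 400 × 3/16 = 75
  white: 400 × 4/16 = 100

225, 75, 100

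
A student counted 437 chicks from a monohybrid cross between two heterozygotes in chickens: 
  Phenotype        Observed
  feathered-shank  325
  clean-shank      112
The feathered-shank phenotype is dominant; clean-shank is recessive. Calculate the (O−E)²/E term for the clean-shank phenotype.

0.069

For a monohybrid cross between heterozygotes with complete dominance, the expected phenotypic ratio is 3:1.
The 3:1 ratio has 4 parts, so with N = 437 the expected counts are:
  feathered-shank: 437 × 3/4 = 327.75
  clean-shank: 437 × 1/4 = 109.25
Contribution of clean-shank: (112 − 109.25)² / 109.25 = 0.0692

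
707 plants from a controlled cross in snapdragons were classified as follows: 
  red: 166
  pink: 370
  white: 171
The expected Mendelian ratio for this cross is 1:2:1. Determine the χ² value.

Expected counts for N = 707 under a 1:2:1 ratio (total parts = 4):
  red: 707 × 1/4 = 176.75
  pink: 707 × 2/4 = 353.5
  white: 707 × 1/4 = 176.75
χ² = Σ (O − E)² / E
  red: (166 − 176.75)² / 176.75 = 0.6538
  pink: (370 − 353.5)² / 353.5 = 0.7702
  white: (171 − 176.75)² / 176.75 = 0.1871
χ² = 0.6538 + 0.7702 + 0.1871 = 1.6111 ≈ 1.611

1.611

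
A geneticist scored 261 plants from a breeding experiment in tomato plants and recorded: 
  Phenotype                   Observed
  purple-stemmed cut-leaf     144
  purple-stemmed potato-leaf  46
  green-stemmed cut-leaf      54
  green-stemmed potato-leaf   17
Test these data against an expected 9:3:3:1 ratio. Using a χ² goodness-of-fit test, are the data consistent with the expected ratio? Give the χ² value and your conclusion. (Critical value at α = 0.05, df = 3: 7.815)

0.783; consistent

The 9:3:3:1 ratio has 16 parts, so with N = 261 the expected counts are:
  purple-stemmed cut-leaf: 261 × 9/16 = 146.8125
  purple-stemmed potato-leaf: 261 × 3/16 = 48.9375
  green-stemmed cut-leaf: 261 × 3/16 = 48.9375
  green-stemmed potato-leaf: 261 × 1/16 = 16.3125
χ² = Σ (O − E)² / E
  purple-stemmed cut-leaf: (144 − 146.8125)² / 146.8125 = 0.0539
  purple-stemmed potato-leaf: (46 − 48.9375)² / 48.9375 = 0.1763
  green-stemmed cut-leaf: (54 − 48.9375)² / 48.9375 = 0.5237
  green-stemmed potato-leaf: (17 − 16.3125)² / 16.3125 = 0.0290
χ² = 0.0539 + 0.1763 + 0.5237 + 0.0290 = 0.7829 ≈ 0.783
Degrees of freedom = 4 − 1 = 3; critical value at α = 0.05 is 7.815.
Since 0.783 < 7.815, we fail to reject the null hypothesis — the data are consistent with the 9:3:3:1 ratio.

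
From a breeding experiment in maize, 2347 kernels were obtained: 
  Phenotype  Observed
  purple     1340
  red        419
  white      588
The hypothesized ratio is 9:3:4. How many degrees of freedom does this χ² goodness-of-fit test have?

2

A goodness-of-fit test with 3 phenotype classes has df = 3 − 1 = 2.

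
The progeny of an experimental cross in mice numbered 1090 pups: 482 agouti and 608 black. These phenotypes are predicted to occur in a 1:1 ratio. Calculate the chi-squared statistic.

14.565

Under the 1:1 hypothesis (Σ ratio = 2, N = 1090):
  agouti: 1090 × 1/2 = 545
  black: 1090 × 1/2 = 545
χ² = Σ (O − E)² / E
  agouti: (482 − 545)² / 545 = 7.2826
  black: (608 − 545)² / 545 = 7.2826
χ² = 7.2826 + 7.2826 = 14.5652 ≈ 14.565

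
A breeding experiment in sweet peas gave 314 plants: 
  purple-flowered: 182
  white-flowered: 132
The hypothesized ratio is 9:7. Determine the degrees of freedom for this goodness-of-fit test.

1

A goodness-of-fit test with 2 phenotype classes has df = 2 − 1 = 1.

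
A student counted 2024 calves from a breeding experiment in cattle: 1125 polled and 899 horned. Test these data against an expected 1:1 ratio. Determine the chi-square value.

25.235

Total ratio parts = 2. Expected numbers out of 2024:
  polled: 2024 × 1/2 = 1012
  horned: 2024 × 1/2 = 1012
χ² = Σ (O − E)² / E
  polled: (1125 − 1012)² / 1012 = 12.6176
  horned: (899 − 1012)² / 1012 = 12.6176
χ² = 12.6176 + 12.6176 = 25.2352 ≈ 25.235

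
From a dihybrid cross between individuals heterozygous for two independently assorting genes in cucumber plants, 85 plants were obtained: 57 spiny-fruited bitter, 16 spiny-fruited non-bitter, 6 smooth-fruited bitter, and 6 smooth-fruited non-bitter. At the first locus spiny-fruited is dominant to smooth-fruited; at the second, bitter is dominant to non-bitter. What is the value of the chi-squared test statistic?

A dihybrid F₂ with independent assortment and complete dominance at both loci gives a 9:3:3:1 phenotypic ratio.
Expected counts for N = 85 under a 9:3:3:1 ratio (total parts = 16):
  spiny-fruited bitter: 85 × 9/16 = 47.8125
  spiny-fruited non-bitter: 85 × 3/16 = 15.9375
  smooth-fruited bitter: 85 × 3/16 = 15.9375
  smooth-fruited non-bitter: 85 × 1/16 = 5.3125
χ² = Σ (O − E)² / E
  spiny-fruited bitter: (57 − 47.8125)² / 47.8125 = 1.7654
  spiny-fruited non-bitter: (16 − 15.9375)² / 15.9375 = 0.0002
  smooth-fruited bitter: (6 − 15.9375)² / 15.9375 = 6.1963
  smooth-fruited non-bitter: (6 − 5.3125)² / 5.3125 = 0.0890
χ² = 1.7654 + 0.0002 + 6.1963 + 0.0890 = 8.0509 ≈ 8.051

8.051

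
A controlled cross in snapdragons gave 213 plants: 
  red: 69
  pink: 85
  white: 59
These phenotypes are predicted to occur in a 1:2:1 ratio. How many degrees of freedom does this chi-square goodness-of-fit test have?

2

A goodness-of-fit test with 3 phenotype classes has df = 3 − 1 = 2.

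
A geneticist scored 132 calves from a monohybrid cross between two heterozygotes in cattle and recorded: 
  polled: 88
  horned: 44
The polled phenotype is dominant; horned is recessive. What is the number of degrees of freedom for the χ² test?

1

For a monohybrid cross between heterozygotes with complete dominance, the expected phenotypic ratio is 3:1.
A goodness-of-fit test with 2 phenotype classes has df = 2 − 1 = 1.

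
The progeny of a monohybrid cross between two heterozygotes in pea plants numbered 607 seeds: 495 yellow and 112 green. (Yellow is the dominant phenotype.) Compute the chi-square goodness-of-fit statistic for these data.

For a monohybrid cross between heterozygotes with complete dominance, the expected phenotypic ratio is 3:1.
Expected counts for N = 607 under a 3:1 ratio (total parts = 4):
  yellow: 607 × 3/4 = 455.25
  green: 607 × 1/4 = 151.75
χ² = Σ (O − E)² / E
  yellow: (495 − 455.25)² / 455.25 = 3.4708
  green: (112 − 151.75)² / 151.75 = 10.4123
χ² = 3.4708 + 10.4123 = 13.8831 ≈ 13.883

13.883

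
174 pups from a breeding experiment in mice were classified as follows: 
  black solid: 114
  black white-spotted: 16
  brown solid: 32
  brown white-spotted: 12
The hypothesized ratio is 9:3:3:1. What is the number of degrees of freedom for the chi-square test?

A goodness-of-fit test with 4 phenotype classes has df = 4 − 1 = 3.

3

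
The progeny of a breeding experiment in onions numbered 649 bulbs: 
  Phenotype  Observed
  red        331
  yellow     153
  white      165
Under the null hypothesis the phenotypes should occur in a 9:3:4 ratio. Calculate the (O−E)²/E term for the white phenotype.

The 9:3:4 ratio has 16 parts, so with N = 649 the expected counts are:
  red: 649 × 9/16 = 365.0625
  yellow: 649 × 3/16 = 121.6875
  white: 649 × 4/16 = 162.25
Contribution of white: (165 − 162.25)² / 162.25 = 0.0466

0.047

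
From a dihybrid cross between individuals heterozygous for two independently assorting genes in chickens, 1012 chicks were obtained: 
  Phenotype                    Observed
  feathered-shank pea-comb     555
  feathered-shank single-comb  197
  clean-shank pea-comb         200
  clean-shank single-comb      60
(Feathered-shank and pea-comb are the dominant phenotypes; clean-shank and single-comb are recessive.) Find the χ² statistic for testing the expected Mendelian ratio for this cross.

A dihybrid F₂ with independent assortment and complete dominance at both loci gives a 9:3:3:1 phenotypic ratio.
The 9:3:3:1 ratio has 16 parts, so with N = 1012 the expected counts are:
  feathered-shank pea-comb: 1012 × 9/16 = 569.25
  feathered-shank single-comb: 1012 × 3/16 = 189.75
  clean-shank pea-comb: 1012 × 3/16 = 189.75
  clean-shank single-comb: 1012 × 1/16 = 63.25
χ² = Σ (O − E)² / E
  feathered-shank pea-comb: (555 − 569.25)² / 569.25 = 0.3567
  feathered-shank single-comb: (197 − 189.75)² / 189.75 = 0.2770
  clean-shank pea-comb: (200 − 189.75)² / 189.75 = 0.5537
  clean-shank single-comb: (60 − 63.25)² / 63.25 = 0.1670
χ² = 0.3567 + 0.2770 + 0.5537 + 0.1670 = 1.3544 ≈ 1.354

1.354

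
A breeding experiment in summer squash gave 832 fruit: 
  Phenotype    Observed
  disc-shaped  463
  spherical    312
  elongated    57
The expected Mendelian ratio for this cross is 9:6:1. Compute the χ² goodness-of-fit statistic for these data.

Under the 9:6:1 hypothesis (Σ ratio = 16, N = 832):
  disc-shaped: 832 × 9/16 = 468
  spherical: 832 × 6/16 = 312
  elongated: 832 × 1/16 = 52
χ² = Σ (O − E)² / E
  disc-shaped: (463 − 468)² / 468 = 0.0534
  spherical: (312 − 312)² / 312 = 0.0000
  elongated: (57 − 52)² / 52 = 0.4808
χ² = 0.0534 + 0.0000 + 0.4808 = 0.5342 ≈ 0.534

0.534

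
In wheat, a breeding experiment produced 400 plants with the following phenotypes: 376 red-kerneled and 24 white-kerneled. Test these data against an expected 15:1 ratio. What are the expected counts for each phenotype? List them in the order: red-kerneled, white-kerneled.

Expected counts for N = 400 under a 15:1 ratio (total parts = 16):
  red-kerneled: 400 × 15/16 = 375
  white-kerneled: 400 × 1/16 = 25

375, 25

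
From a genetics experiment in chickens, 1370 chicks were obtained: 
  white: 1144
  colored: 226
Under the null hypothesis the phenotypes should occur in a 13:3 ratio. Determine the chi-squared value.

4.567

The 13:3 ratio has 16 parts, so with N = 1370 the expected counts are:
  white: 1370 × 13/16 = 1113.125
  colored: 1370 × 3/16 = 256.875
χ² = Σ (O − E)² / E
  white: (1144 − 1113.125)² / 1113.125 = 0.8564
  colored: (226 − 256.875)² / 256.875 = 3.7110
χ² = 0.8564 + 3.7110 = 4.5674 ≈ 4.567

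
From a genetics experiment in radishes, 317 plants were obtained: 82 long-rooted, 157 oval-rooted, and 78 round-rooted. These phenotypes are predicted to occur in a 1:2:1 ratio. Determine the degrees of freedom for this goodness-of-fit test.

2

A goodness-of-fit test with 3 phenotype classes has df = 3 − 1 = 2.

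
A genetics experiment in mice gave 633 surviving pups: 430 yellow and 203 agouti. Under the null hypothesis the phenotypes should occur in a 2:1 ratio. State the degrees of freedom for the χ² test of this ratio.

A goodness-of-fit test with 2 phenotype classes has df = 2 − 1 = 1.

1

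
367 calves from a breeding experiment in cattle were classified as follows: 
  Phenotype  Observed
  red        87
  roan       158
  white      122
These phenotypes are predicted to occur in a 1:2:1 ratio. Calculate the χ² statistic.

13.763

The 1:2:1 ratio has 4 parts, so with N = 367 the expected counts are:
  red: 367 × 1/4 = 91.75
  roan: 367 × 2/4 = 183.5
  white: 367 × 1/4 = 91.75
χ² = Σ (O − E)² / E
  red: (87 − 91.75)² / 91.75 = 0.2459
  roan: (158 − 183.5)² / 183.5 = 3.5436
  white: (122 − 91.75)² / 91.75 = 9.9734
χ² = 0.2459 + 3.5436 + 9.9734 = 13.7629 ≈ 13.763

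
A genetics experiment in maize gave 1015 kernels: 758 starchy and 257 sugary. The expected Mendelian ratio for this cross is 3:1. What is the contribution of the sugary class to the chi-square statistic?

0.042

Expected counts for N = 1015 under a 3:1 ratio (total parts = 4):
  starchy: 1015 × 3/4 = 761.25
  sugary: 1015 × 1/4 = 253.75
Contribution of sugary: (257 − 253.75)² / 253.75 = 0.0416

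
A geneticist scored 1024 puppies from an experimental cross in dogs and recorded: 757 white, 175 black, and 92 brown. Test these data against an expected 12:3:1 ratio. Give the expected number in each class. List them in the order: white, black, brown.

768, 192, 64

Total ratio parts = 16. Expected numbers out of 1024:
  white: 1024 × 12/16 = 768
  black: 1024 × 3/16 = 192
  brown: 1024 × 1/16 = 64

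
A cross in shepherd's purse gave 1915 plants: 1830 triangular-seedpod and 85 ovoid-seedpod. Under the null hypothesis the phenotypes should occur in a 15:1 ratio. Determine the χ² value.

The 15:1 ratio has 16 parts, so with N = 1915 the expected counts are:
  triangular-seedpod: 1915 × 15/16 = 1795.3125
  ovoid-seedpod: 1915 × 1/16 = 119.6875
χ² = Σ (O − E)² / E
  triangular-seedpod: (1830 − 1795.3125)² / 1795.3125 = 0.6702
  ovoid-seedpod: (85 − 119.6875)² / 119.6875 = 10.0530
χ² = 0.6702 + 10.0530 = 10.7232 ≈ 10.723

10.723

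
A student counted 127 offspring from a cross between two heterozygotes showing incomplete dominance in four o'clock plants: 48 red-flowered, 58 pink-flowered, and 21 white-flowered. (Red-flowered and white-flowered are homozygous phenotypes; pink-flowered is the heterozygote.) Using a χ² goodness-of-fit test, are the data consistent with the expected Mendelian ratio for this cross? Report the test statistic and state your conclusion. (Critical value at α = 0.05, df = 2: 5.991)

12.433; not consistent

With incomplete dominance, a heterozygote × heterozygote cross gives a 1:2:1 phenotypic ratio.
Total ratio parts = 4. Expected numbers out of 127:
  red-flowered: 127 × 1/4 = 31.75
  pink-flowered: 127 × 2/4 = 63.5
  white-flowered: 127 × 1/4 = 31.75
χ² = Σ (O − E)² / E
  red-flowered: (48 − 31.75)² / 31.75 = 8.3169
  pink-flowered: (58 − 63.5)² / 63.5 = 0.4764
  white-flowered: (21 − 31.75)² / 31.75 = 3.6398
χ² = 8.3169 + 0.4764 + 3.6398 = 12.4331 ≈ 12.433
Degrees of freedom = 3 − 1 = 2; critical value at α = 0.05 is 5.991.
Since 12.433 > 5.991, we reject the null hypothesis — the data do not fit the 1:2:1 ratio.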